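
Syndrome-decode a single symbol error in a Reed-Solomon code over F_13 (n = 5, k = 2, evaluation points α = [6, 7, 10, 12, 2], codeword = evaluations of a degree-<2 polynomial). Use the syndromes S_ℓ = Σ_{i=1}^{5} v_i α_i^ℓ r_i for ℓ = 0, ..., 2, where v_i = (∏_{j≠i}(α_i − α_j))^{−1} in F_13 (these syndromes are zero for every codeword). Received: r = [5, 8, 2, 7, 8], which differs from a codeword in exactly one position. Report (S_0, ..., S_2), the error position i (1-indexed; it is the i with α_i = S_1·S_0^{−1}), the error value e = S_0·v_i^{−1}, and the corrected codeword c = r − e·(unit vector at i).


S = (2, 1, 7), error at position 2, error magnitude e = 7, c = [5, 1, 2, 7, 8].

Step 1: column multipliers v_i = (∏_{j≠i}(α_i − α_j))^{−1} mod 13.
  i = 1 (α = 6): (6−7)(6−10)(6−12)(6−2) = (−1)·(−4)·(−6)·4 = −96 ≡ 8, so v_1 = 8^{−1} = 5 (mod 13).
  i = 2 (α = 7): (7−6)(7−10)(7−12)(7−2) = 1·(−3)·(−5)·5 = 75 ≡ 10, so v_2 = 10^{−1} = 4 (mod 13).
  i = 3 (α = 10): (10−6)(10−7)(10−12)(10−2) = 4·3·(−2)·8 = −192 ≡ 3, so v_3 = 3^{−1} = 9 (mod 13).
  i = 4 (α = 12): (12−6)(12−7)(12−10)(12−2) = 6·5·2·10 = 600 ≡ 2, so v_4 = 2^{−1} = 7 (mod 13).
  i = 5 (α = 2): (2−6)(2−7)(2−10)(2−12) = (−4)·(−5)·(−8)·(−10) = 1600 ≡ 1, so v_5 = 1^{−1} = 1 (mod 13).
  v = [5, 4, 9, 7, 1].
Step 2: syndromes of r = [5, 8, 2, 7, 8] (all sums mod 13).
  S_0 = Σ v_i r_i = 5·5 + 4·8 + 9·2 + 7·7 + 1·8 = 132 ≡ 2.
  S_1 = Σ v_i α_i r_i = 5·6·5 + 4·7·8 + 9·10·2 + 7·12·7 + 1·2·8 = 1158 ≡ 1.
  α_i^2 mod 13 = [10, 10, 9, 1, 4].
  S_2 = Σ v_i α_i^2 r_i = 5·10·5 + 4·10·8 + 9·9·2 + 7·1·7 + 1·4·8 = 813 ≡ 7.
  S = (2, 1, 7) ≠ 0, so r is not a codeword (an error is present).
Step 3: locate the error. For a single error e at position i, S_ℓ = v_i·e·α_i^ℓ, so α_err = S_1/S_0.
  S_0^{−1} = 2^{−1} = 7 (mod 13), so α_err = 1·7 = 7 ≡ 7 = α_2. Error position i = 2.
  Consistency check: S_2/S_1 = 7·1 = 7 ≡ 7 = α_err ✓ (single-error assumption holds).
Step 4: error magnitude e = S_0/v_2 = S_0·∏_{j≠2}(α_2 − α_j) = 2·10 = 20 ≡ 7 (mod 13).
Step 5: correct position 2: c_2 = r_2 − e = 8 − 7 ≡ 1 (mod 13). Hence c = [5, 1, 2, 7, 8].
  Check: interpolating c through the α_i gives m(x) = 3 + 9·x (degree < 2) with m(α_i) = c_i for every i, so c is indeed a codeword.


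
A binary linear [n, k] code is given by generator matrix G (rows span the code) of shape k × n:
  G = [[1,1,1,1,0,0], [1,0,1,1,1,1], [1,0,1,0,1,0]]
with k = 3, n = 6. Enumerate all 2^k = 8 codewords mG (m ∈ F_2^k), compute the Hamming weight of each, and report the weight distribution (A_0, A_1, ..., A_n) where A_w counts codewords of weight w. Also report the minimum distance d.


Weight distribution: A_0 = 1, A_2 = 1, A_3 = 3, A_4 = 2, A_5 = 1. Minimum distance d = 2.

Enumerate all 2^3 = 8 messages m ∈ F_2^3.
For each, compute codeword c = mG in F_2^6, then tally its weight.
  m = 000 → c = 000000, weight = 0.
  m = 100 → c = 111100, weight = 4.
  m = 010 → c = 101111, weight = 5.
  m = 110 → c = 010011, weight = 3.
  m = 001 → c = 101010, weight = 3.
  m = 101 → c = 010110, weight = 3.
  m = 011 → c = 000101, weight = 2.
  m = 111 → c = 111001, weight = 4.
Tally weights:
  weight 0: 1 codewords.
  weight 2: 1 codewords.
  weight 3: 3 codewords.
  weight 4: 2 codewords.
  weight 5: 1 codewords.
Minimum distance d = smallest w > 0 with A_w > 0 = 2.
Sanity: Σ A_w = 8 = 2^3 = 8 ✓.


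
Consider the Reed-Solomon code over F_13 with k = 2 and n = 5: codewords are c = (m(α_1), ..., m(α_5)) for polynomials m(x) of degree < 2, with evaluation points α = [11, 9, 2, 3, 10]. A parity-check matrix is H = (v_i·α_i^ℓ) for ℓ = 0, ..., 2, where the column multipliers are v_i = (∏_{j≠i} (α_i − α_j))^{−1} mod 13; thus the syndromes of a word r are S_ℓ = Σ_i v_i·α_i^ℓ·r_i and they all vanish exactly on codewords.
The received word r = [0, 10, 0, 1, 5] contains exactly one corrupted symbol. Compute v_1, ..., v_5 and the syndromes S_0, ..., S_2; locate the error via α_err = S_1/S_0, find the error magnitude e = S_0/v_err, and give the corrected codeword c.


S = (2, 4, 8), error at position 3, error magnitude e = 7, c = [0, 10, 6, 1, 5].

Step 1: column multipliers v_i = (∏_{j≠i}(α_i − α_j))^{−1} mod 13.
  i = 1 (α = 11): (11−9)(11−2)(11−3)(11−10) = 2·9·8·1 = 144 ≡ 1, so v_1 = 1^{−1} = 1 (mod 13).
  i = 2 (α = 9): (9−11)(9−2)(9−3)(9−10) = (−2)·7·6·(−1) = 84 ≡ 6, so v_2 = 6^{−1} = 11 (mod 13).
  i = 3 (α = 2): (2−11)(2−9)(2−3)(2−10) = (−9)·(−7)·(−1)·(−8) = 504 ≡ 10, so v_3 = 10^{−1} = 4 (mod 13).
  i = 4 (α = 3): (3−11)(3−9)(3−2)(3−10) = (−8)·(−6)·1·(−7) = −336 ≡ 2, so v_4 = 2^{−1} = 7 (mod 13).
  i = 5 (α = 10): (10−11)(10−9)(10−2)(10−3) = (−1)·1·8·7 = −56 ≡ 9, so v_5 = 9^{−1} = 3 (mod 13).
  v = [1, 11, 4, 7, 3].
Step 2: syndromes of r = [0, 10, 0, 1, 5] (all sums mod 13).
  S_0 = Σ v_i r_i = 1·0 + 11·10 + 4·0 + 7·1 + 3·5 = 132 ≡ 2.
  S_1 = Σ v_i α_i r_i = 1·11·0 + 11·9·10 + 4·2·0 + 7·3·1 + 3·10·5 = 1161 ≡ 4.
  α_i^2 mod 13 = [4, 3, 4, 9, 9].
  S_2 = Σ v_i α_i^2 r_i = 1·4·0 + 11·3·10 + 4·4·0 + 7·9·1 + 3·9·5 = 528 ≡ 8.
  S = (2, 4, 8) ≠ 0, so r is not a codeword (an error is present).
Step 3: locate the error. For a single error e at position i, S_ℓ = v_i·e·α_i^ℓ, so α_err = S_1/S_0.
  S_0^{−1} = 2^{−1} = 7 (mod 13), so α_err = 4·7 = 28 ≡ 2 = α_3. Error position i = 3.
  Consistency check: S_2/S_1 = 8·10 = 80 ≡ 2 = α_err ✓ (single-error assumption holds).
Step 4: error magnitude e = S_0/v_3 = S_0·∏_{j≠3}(α_3 − α_j) = 2·10 = 20 ≡ 7 (mod 13).
Step 5: correct position 3: c_3 = r_3 − e = 0 − 7 ≡ 6 (mod 13). Hence c = [0, 10, 6, 1, 5].
  Check: interpolating c through the α_i gives m(x) = 3 + 8·x (degree < 2) with m(α_i) = c_i for every i, so c is indeed a codeword.


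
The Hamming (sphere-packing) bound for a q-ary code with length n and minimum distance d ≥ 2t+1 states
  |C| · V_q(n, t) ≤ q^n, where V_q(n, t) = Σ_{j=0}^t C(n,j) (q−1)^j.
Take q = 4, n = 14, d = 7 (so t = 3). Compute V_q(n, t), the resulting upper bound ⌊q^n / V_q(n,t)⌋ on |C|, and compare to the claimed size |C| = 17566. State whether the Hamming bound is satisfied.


V_q(n, t) = 10690, q^n = 268435456, Hamming bound = 25110, |C| = 17566 ≤ bound (satisfied).

Step 1: Compute V_q(n, t) = Σ_{j=0}^3 C(n, j) (q−1)^j.
  j = 0: C(14,0)·(3)^0 = 1·1 = 1.
  j = 1: C(14,1)·(3)^1 = 14·3 = 42.
  j = 2: C(14,2)·(3)^2 = 91·9 = 819.
  j = 3: C(14,3)·(3)^3 = 364·27 = 9828.
  V_q(n, t) = 1 + 42 + 819 + 9828 = 10690.
Step 2: q^n = 4^14 = 268435456.
Step 3: Hamming bound ⌊q^n / V_q(n,t)⌋ = ⌊268435456/10690⌋ = 25110.
Step 4: Compare |C| = 17566 to 25110: satisfied.
The claimed |C| lies below the Hamming bound.


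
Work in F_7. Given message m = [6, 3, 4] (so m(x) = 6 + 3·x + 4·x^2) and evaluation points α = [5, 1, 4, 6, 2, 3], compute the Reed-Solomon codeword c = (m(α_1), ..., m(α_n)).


c = [2, 6, 5, 0, 0, 2]

Message polynomial: m(x) = 6 + 3·x + 4·x^2 (mod 7).
For each evaluation point α_i, compute m(α_i) mod 7:
  α_1 = 5: Horner steps 4 → 2 → 2, so m(5) = 2.
  α_2 = 1: Horner steps 4 → 0 → 6, so m(1) = 6.
  α_3 = 4: Horner steps 4 → 5 → 5, so m(4) = 5.
  α_4 = 6: Horner steps 4 → 6 → 0, so m(6) = 0.
  α_5 = 2: Horner steps 4 → 4 → 0, so m(2) = 0.
  α_6 = 3: Horner steps 4 → 1 → 2, so m(3) = 2.
Codeword c = [2, 6, 5, 0, 0, 2] ∈ F_7^6.


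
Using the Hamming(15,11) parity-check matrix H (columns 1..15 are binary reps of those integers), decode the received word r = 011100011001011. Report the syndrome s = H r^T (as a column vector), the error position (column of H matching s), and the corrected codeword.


s = (1, 0, 0, 1)^T, error position = 9, corrected codeword c = 011100010001011

Compute s = H r^T mod 2 one row at a time:
  s_1 = 1 + 1 + 0 + 0 + 1 + 0 + 1 + 1 = 5 ≡ 1 (mod 2).
  s_2 = 1 + 0 + 0 + 0 + 1 + 0 + 1 + 1 = 4 ≡ 0 (mod 2).
  s_3 = 1 + 1 + 0 + 0 + 0 + 0 + 1 + 1 = 4 ≡ 0 (mod 2).
  s_4 = 0 + 1 + 0 + 0 + 1 + 0 + 0 + 1 = 3 ≡ 1 (mod 2).
s = (1, 0, 0, 1)^T — this equals column 9 of H (binary 1001), so error is at position 9.
Correct: flip bit 9 of r = 011100011001011 to get c = 011100010001011.


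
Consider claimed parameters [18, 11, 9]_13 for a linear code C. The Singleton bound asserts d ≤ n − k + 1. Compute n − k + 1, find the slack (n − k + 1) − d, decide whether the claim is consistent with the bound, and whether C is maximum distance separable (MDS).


Singleton RHS = n − k + 1 = 8, slack = -1, bound violated (no such code; not MDS).

Singleton bound: d ≤ n − k + 1.
Here n = 18, k = 11, so n − k + 1 = 8.
Given d = 9, check d ≤ 8: NO.
Slack = (n − k + 1) − d = -1.
The slack is negative: d = 9 exceeds n − k + 1 = 8 by 1, so the Singleton bound is violated and no linear [18, 11, 9]_13 code can exist. In particular it is not MDS (MDS requires d = n − k + 1 exactly).
Description: the claimed parameters are [18, 11, 9]_13; such a code would be impossible (violates the Singleton bound).


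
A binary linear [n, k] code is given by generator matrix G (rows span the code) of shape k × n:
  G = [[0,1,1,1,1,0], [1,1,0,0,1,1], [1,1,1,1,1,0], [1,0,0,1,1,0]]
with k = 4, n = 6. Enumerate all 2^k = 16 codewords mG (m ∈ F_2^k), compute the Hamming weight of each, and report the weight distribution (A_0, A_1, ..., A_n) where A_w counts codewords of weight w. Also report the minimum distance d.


Weight distribution: A_0 = 1, A_1 = 1, A_2 = 2, A_3 = 6, A_4 = 5, A_5 = 1. Minimum distance d = 1.

Enumerate all 2^4 = 16 messages m ∈ F_2^4.
For each, compute codeword c = mG in F_2^6, then tally its weight.
  m = 0000 → c = 000000, weight = 0.
  m = 1000 → c = 011110, weight = 4.
  m = 0100 → c = 110011, weight = 4.
  m = 1100 → c = 101101, weight = 4.
  m = 0010 → c = 111110, weight = 5.
  m = 1010 → c = 100000, weight = 1.
  m = 0110 → c = 001101, weight = 3.
  m = 1110 → c = 010011, weight = 3.
  m = 0001 → c = 100110, weight = 3.
  m = 1001 → c = 111000, weight = 3.
  m = 0101 → c = 010101, weight = 3.
  m = 1101 → c = 001011, weight = 3.
  m = 0011 → c = 011000, weight = 2.
  m = 1011 → c = 000110, weight = 2.
  m = 0111 → c = 101011, weight = 4.
  m = 1111 → c = 110101, weight = 4.
Tally weights:
  weight 0: 1 codewords.
  weight 1: 1 codewords.
  weight 2: 2 codewords.
  weight 3: 6 codewords.
  weight 4: 5 codewords.
  weight 5: 1 codewords.
Minimum distance d = smallest w > 0 with A_w > 0 = 1.
Sanity: Σ A_w = 16 = 2^4 = 16 ✓.


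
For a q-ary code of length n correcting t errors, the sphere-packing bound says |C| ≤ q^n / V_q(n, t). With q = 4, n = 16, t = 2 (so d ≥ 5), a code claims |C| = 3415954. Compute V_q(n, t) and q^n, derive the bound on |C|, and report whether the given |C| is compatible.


V_q(n, t) = 1129, q^n = 4294967296, Hamming bound = 3804222, |C| = 3415954 ≤ bound (satisfied).

Step 1: Compute V_q(n, t) = Σ_{j=0}^2 C(n, j) (q−1)^j.
  j = 0: C(16,0)·(3)^0 = 1·1 = 1.
  j = 1: C(16,1)·(3)^1 = 16·3 = 48.
  j = 2: C(16,2)·(3)^2 = 120·9 = 1080.
  V_q(n, t) = 1 + 48 + 1080 = 1129.
Step 2: q^n = 4^16 = 4294967296.
Step 3: Hamming bound ⌊q^n / V_q(n,t)⌋ = ⌊4294967296/1129⌋ = 3804222.
Step 4: Compare |C| = 3415954 to 3804222: satisfied.
The claimed |C| lies below the Hamming bound.


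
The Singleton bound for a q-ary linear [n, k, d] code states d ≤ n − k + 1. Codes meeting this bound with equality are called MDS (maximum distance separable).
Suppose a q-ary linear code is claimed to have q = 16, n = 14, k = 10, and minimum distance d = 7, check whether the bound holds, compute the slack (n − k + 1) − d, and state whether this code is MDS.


Singleton RHS = n − k + 1 = 5, slack = -2, bound violated (no such code; not MDS).

Singleton bound: d ≤ n − k + 1.
Here n = 14, k = 10, so n − k + 1 = 5.
Given d = 7, check d ≤ 5: NO.
Slack = (n − k + 1) − d = -2.
The slack is negative: d = 7 exceeds n − k + 1 = 5 by 2, so the Singleton bound is violated and no linear [14, 10, 7]_16 code can exist. In particular it is not MDS (MDS requires d = n − k + 1 exactly).
Description: the claimed parameters are [14, 10, 7]_16; such a code would be impossible (violates the Singleton bound).


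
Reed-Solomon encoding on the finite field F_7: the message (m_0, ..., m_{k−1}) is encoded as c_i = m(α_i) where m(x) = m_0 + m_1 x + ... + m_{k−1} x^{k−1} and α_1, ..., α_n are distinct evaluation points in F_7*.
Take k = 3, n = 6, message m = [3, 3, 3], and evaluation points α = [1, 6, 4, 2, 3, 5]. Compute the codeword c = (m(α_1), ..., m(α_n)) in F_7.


c = [2, 3, 0, 0, 4, 2]

Message polynomial: m(x) = 3 + 3·x + 3·x^2 (mod 7).
For each evaluation point α_i, compute m(α_i) mod 7:
  α_1 = 1: Horner steps 3 → 6 → 2, so m(1) = 2.
  α_2 = 6: Horner steps 3 → 0 → 3, so m(6) = 3.
  α_3 = 4: Horner steps 3 → 1 → 0, so m(4) = 0.
  α_4 = 2: Horner steps 3 → 2 → 0, so m(2) = 0.
  α_5 = 3: Horner steps 3 → 5 → 4, so m(3) = 4.
  α_6 = 5: Horner steps 3 → 4 → 2, so m(5) = 2.
Codeword c = [2, 3, 0, 0, 4, 2] ∈ F_7^6.


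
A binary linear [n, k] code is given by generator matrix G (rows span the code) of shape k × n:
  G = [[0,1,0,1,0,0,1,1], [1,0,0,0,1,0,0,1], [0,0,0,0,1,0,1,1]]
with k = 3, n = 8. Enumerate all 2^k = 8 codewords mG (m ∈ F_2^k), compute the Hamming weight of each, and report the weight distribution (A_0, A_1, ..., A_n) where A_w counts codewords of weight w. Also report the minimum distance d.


Weight distribution: A_0 = 1, A_2 = 1, A_3 = 3, A_4 = 2, A_5 = 1. Minimum distance d = 2.

Enumerate all 2^3 = 8 messages m ∈ F_2^3.
For each, compute codeword c = mG in F_2^8, then tally its weight.
  m = 000 → c = 00000000, weight = 0.
  m = 100 → c = 01010011, weight = 4.
  m = 010 → c = 10001001, weight = 3.
  m = 110 → c = 11011010, weight = 5.
  m = 001 → c = 00001011, weight = 3.
  m = 101 → c = 01011000, weight = 3.
  m = 011 → c = 10000010, weight = 2.
  m = 111 → c = 11010001, weight = 4.
Tally weights:
  weight 0: 1 codewords.
  weight 2: 1 codewords.
  weight 3: 3 codewords.
  weight 4: 2 codewords.
  weight 5: 1 codewords.
Minimum distance d = smallest w > 0 with A_w > 0 = 2.
Sanity: Σ A_w = 8 = 2^3 = 8 ✓.


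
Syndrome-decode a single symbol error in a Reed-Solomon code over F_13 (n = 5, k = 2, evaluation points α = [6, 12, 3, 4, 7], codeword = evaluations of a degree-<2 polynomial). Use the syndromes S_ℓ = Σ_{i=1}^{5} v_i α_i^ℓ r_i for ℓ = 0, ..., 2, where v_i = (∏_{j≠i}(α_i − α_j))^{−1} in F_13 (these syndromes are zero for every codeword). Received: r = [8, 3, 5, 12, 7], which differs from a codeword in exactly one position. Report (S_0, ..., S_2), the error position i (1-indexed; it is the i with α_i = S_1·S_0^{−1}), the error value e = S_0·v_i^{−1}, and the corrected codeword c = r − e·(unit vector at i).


S = (6, 10, 8), error at position 1, error magnitude e = 8, c = [0, 3, 5, 12, 7].

Step 1: column multipliers v_i = (∏_{j≠i}(α_i − α_j))^{−1} mod 13.
  i = 1 (α = 6): (6−12)(6−3)(6−4)(6−7) = (−6)·3·2·(−1) = 36 ≡ 10, so v_1 = 10^{−1} = 4 (mod 13).
  i = 2 (α = 12): (12−6)(12−3)(12−4)(12−7) = 6·9·8·5 = 2160 ≡ 2, so v_2 = 2^{−1} = 7 (mod 13).
  i = 3 (α = 3): (3−6)(3−12)(3−4)(3−7) = (−3)·(−9)·(−1)·(−4) = 108 ≡ 4, so v_3 = 4^{−1} = 10 (mod 13).
  i = 4 (α = 4): (4−6)(4−12)(4−3)(4−7) = (−2)·(−8)·1·(−3) = −48 ≡ 4, so v_4 = 4^{−1} = 10 (mod 13).
  i = 5 (α = 7): (7−6)(7−12)(7−3)(7−4) = 1·(−5)·4·3 = −60 ≡ 5, so v_5 = 5^{−1} = 8 (mod 13).
  v = [4, 7, 10, 10, 8].
Step 2: syndromes of r = [8, 3, 5, 12, 7] (all sums mod 13).
  S_0 = Σ v_i r_i = 4·8 + 7·3 + 10·5 + 10·12 + 8·7 = 279 ≡ 6.
  S_1 = Σ v_i α_i r_i = 4·6·8 + 7·12·3 + 10·3·5 + 10·4·12 + 8·7·7 = 1466 ≡ 10.
  α_i^2 mod 13 = [10, 1, 9, 3, 10].
  S_2 = Σ v_i α_i^2 r_i = 4·10·8 + 7·1·3 + 10·9·5 + 10·3·12 + 8·10·7 = 1711 ≡ 8.
  S = (6, 10, 8) ≠ 0, so r is not a codeword (an error is present).
Step 3: locate the error. For a single error e at position i, S_ℓ = v_i·e·α_i^ℓ, so α_err = S_1/S_0.
  S_0^{−1} = 6^{−1} = 11 (mod 13), so α_err = 10·11 = 110 ≡ 6 = α_1. Error position i = 1.
  Consistency check: S_2/S_1 = 8·4 = 32 ≡ 6 = α_err ✓ (single-error assumption holds).
Step 4: error magnitude e = S_0/v_1 = S_0·∏_{j≠1}(α_1 − α_j) = 6·10 = 60 ≡ 8 (mod 13).
Step 5: correct position 1: c_1 = r_1 − e = 8 − 8 ≡ 0 (mod 13). Hence c = [0, 3, 5, 12, 7].
  Check: interpolating c through the α_i gives m(x) = 10 + 7·x (degree < 2) with m(α_i) = c_i for every i, so c is indeed a codeword.


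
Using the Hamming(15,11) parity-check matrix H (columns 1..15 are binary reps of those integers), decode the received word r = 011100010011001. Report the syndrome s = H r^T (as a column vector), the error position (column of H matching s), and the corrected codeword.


s = (0, 1, 0, 1)^T, error position = 5, corrected codeword c = 011110010011001

Compute s = H r^T mod 2 one row at a time:
  s_1 = 1 + 0 + 0 + 1 + 1 + 0 + 0 + 1 = 4 ≡ 0 (mod 2).
  s_2 = 1 + 0 + 0 + 0 + 1 + 0 + 0 + 1 = 3 ≡ 1 (mod 2).
  s_3 = 1 + 1 + 0 + 0 + 0 + 1 + 0 + 1 = 4 ≡ 0 (mod 2).
  s_4 = 0 + 1 + 0 + 0 + 0 + 1 + 0 + 1 = 3 ≡ 1 (mod 2).
s = (0, 1, 0, 1)^T — this equals column 5 of H (binary 0101), so error is at position 5.
Correct: flip bit 5 of r = 011100010011001 to get c = 011110010011001.


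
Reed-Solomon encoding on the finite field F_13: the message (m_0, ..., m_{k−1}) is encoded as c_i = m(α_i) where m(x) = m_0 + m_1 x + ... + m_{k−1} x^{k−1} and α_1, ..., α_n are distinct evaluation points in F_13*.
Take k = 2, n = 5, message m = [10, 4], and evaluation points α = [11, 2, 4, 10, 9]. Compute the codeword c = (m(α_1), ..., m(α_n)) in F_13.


c = [2, 5, 0, 11, 7]

Message polynomial: m(x) = 10 + 4·x (mod 13).
For each evaluation point α_i, compute m(α_i) mod 13:
  α_1 = 11: Horner steps 4 → 2, so m(11) = 2.
  α_2 = 2: Horner steps 4 → 5, so m(2) = 5.
  α_3 = 4: Horner steps 4 → 0, so m(4) = 0.
  α_4 = 10: Horner steps 4 → 11, so m(10) = 11.
  α_5 = 9: Horner steps 4 → 7, so m(9) = 7.
Codeword c = [2, 5, 0, 11, 7] ∈ F_13^5.


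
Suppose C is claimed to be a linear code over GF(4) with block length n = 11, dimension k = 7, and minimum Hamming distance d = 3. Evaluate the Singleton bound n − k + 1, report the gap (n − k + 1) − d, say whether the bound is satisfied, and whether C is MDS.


Singleton RHS = n − k + 1 = 5, slack = 2, bound satisfied, not MDS.

Singleton bound: d ≤ n − k + 1.
Here n = 11, k = 7, so n − k + 1 = 5.
Given d = 3, check d ≤ 5: YES.
Slack = (n − k + 1) − d = 2.
The code is NOT MDS (slack = 2 > 0).
Description: the claimed parameters are [11, 7, 3]_4; such a code would be non-MDS.


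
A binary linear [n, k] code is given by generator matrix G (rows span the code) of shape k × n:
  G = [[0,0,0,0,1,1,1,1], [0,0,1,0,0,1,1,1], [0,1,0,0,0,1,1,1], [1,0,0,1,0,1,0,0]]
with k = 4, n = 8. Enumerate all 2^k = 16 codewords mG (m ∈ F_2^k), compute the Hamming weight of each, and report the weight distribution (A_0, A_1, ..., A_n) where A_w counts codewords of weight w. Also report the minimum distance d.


Weight distribution: A_0 = 1, A_2 = 3, A_3 = 1, A_4 = 3, A_5 = 6, A_6 = 1, A_7 = 1. Minimum distance d = 2.

Enumerate all 2^4 = 16 messages m ∈ F_2^4.
For each, compute codeword c = mG in F_2^8, then tally its weight.
  m = 0000 → c = 00000000, weight = 0.
  m = 1000 → c = 00001111, weight = 4.
  m = 0100 → c = 00100111, weight = 4.
  m = 1100 → c = 00101000, weight = 2.
  m = 0010 → c = 01000111, weight = 4.
  m = 1010 → c = 01001000, weight = 2.
  m = 0110 → c = 01100000, weight = 2.
  m = 1110 → c = 01101111, weight = 6.
  m = 0001 → c = 10010100, weight = 3.
  m = 1001 → c = 10011011, weight = 5.
  m = 0101 → c = 10110011, weight = 5.
  m = 1101 → c = 10111100, weight = 5.
  m = 0011 → c = 11010011, weight = 5.
  m = 1011 → c = 11011100, weight = 5.
  m = 0111 → c = 11110100, weight = 5.
  m = 1111 → c = 11111011, weight = 7.
Tally weights:
  weight 0: 1 codewords.
  weight 2: 3 codewords.
  weight 3: 1 codewords.
  weight 4: 3 codewords.
  weight 5: 6 codewords.
  weight 6: 1 codewords.
  weight 7: 1 codewords.
Minimum distance d = smallest w > 0 with A_w > 0 = 2.
Sanity: Σ A_w = 16 = 2^4 = 16 ✓.


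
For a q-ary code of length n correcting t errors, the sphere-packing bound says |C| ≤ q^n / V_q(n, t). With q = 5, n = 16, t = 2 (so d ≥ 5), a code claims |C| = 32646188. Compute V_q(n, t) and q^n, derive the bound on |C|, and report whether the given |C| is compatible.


V_q(n, t) = 1985, q^n = 152587890625, Hamming bound = 76870473, |C| = 32646188 ≤ bound (satisfied).

Step 1: Compute V_q(n, t) = Σ_{j=0}^2 C(n, j) (q−1)^j.
  j = 0: C(16,0)·(4)^0 = 1·1 = 1.
  j = 1: C(16,1)·(4)^1 = 16·4 = 64.
  j = 2: C(16,2)·(4)^2 = 120·16 = 1920.
  V_q(n, t) = 1 + 64 + 1920 = 1985.
Step 2: q^n = 5^16 = 152587890625.
Step 3: Hamming bound ⌊q^n / V_q(n,t)⌋ = ⌊152587890625/1985⌋ = 76870473.
Step 4: Compare |C| = 32646188 to 76870473: satisfied.
The claimed |C| lies below the Hamming bound.


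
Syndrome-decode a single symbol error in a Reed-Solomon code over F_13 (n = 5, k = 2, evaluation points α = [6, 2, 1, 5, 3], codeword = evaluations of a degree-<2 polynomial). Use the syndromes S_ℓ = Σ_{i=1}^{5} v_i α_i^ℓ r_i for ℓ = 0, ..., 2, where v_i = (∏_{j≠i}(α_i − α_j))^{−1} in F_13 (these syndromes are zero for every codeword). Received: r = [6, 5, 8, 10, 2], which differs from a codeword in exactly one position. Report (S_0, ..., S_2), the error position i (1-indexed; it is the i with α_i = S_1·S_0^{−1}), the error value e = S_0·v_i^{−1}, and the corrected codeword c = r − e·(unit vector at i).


S = (7, 9, 6), error at position 4, error magnitude e = 1, c = [6, 5, 8, 9, 2].

Step 1: column multipliers v_i = (∏_{j≠i}(α_i − α_j))^{−1} mod 13.
  i = 1 (α = 6): (6−2)(6−1)(6−5)(6−3) = 4·5·1·3 = 60 ≡ 8, so v_1 = 8^{−1} = 5 (mod 13).
  i = 2 (α = 2): (2−6)(2−1)(2−5)(2−3) = (−4)·1·(−3)·(−1) = −12 ≡ 1, so v_2 = 1^{−1} = 1 (mod 13).
  i = 3 (α = 1): (1−6)(1−2)(1−5)(1−3) = (−5)·(−1)·(−4)·(−2) = 40 ≡ 1, so v_3 = 1^{−1} = 1 (mod 13).
  i = 4 (α = 5): (5−6)(5−2)(5−1)(5−3) = (−1)·3·4·2 = −24 ≡ 2, so v_4 = 2^{−1} = 7 (mod 13).
  i = 5 (α = 3): (3−6)(3−2)(3−1)(3−5) = (−3)·1·2·(−2) = 12 ≡ 12, so v_5 = 12^{−1} = 12 (mod 13).
  v = [5, 1, 1, 7, 12].
Step 2: syndromes of r = [6, 5, 8, 10, 2] (all sums mod 13).
  S_0 = Σ v_i r_i = 5·6 + 1·5 + 1·8 + 7·10 + 12·2 = 137 ≡ 7.
  S_1 = Σ v_i α_i r_i = 5·6·6 + 1·2·5 + 1·1·8 + 7·5·10 + 12·3·2 = 620 ≡ 9.
  α_i^2 mod 13 = [10, 4, 1, 12, 9].
  S_2 = Σ v_i α_i^2 r_i = 5·10·6 + 1·4·5 + 1·1·8 + 7·12·10 + 12·9·2 = 1384 ≡ 6.
  S = (7, 9, 6) ≠ 0, so r is not a codeword (an error is present).
Step 3: locate the error. For a single error e at position i, S_ℓ = v_i·e·α_i^ℓ, so α_err = S_1/S_0.
  S_0^{−1} = 7^{−1} = 2 (mod 13), so α_err = 9·2 = 18 ≡ 5 = α_4. Error position i = 4.
  Consistency check: S_2/S_1 = 6·3 = 18 ≡ 5 = α_err ✓ (single-error assumption holds).
Step 4: error magnitude e = S_0/v_4 = S_0·∏_{j≠4}(α_4 − α_j) = 7·2 = 14 ≡ 1 (mod 13).
Step 5: correct position 4: c_4 = r_4 − e = 10 − 1 ≡ 9 (mod 13). Hence c = [6, 5, 8, 9, 2].
  Check: interpolating c through the α_i gives m(x) = 11 + 10·x (degree < 2) with m(α_i) = c_i for every i, so c is indeed a codeword.


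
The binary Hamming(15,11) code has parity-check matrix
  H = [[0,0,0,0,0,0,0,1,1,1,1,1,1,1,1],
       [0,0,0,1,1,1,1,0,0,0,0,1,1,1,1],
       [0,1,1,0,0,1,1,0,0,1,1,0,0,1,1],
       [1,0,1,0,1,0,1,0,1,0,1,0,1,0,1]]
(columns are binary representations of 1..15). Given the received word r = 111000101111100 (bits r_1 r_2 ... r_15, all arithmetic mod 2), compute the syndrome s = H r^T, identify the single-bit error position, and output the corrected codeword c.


s = (1, 1, 1, 0)^T, error position = 14, corrected codeword c = 111000101111110

Compute s = H r^T mod 2 one row at a time:
  s_1 = 0 + 1 + 1 + 1 + 1 + 1 + 0 + 0 = 5 ≡ 1 (mod 2).
  s_2 = 0 + 0 + 0 + 1 + 1 + 1 + 0 + 0 = 3 ≡ 1 (mod 2).
  s_3 = 1 + 1 + 0 + 1 + 1 + 1 + 0 + 0 = 5 ≡ 1 (mod 2).
  s_4 = 1 + 1 + 0 + 1 + 1 + 1 + 1 + 0 = 6 ≡ 0 (mod 2).
s = (1, 1, 1, 0)^T — this equals column 14 of H (binary 1110), so error is at position 14.
Correct: flip bit 14 of r = 111000101111100 to get c = 111000101111110.


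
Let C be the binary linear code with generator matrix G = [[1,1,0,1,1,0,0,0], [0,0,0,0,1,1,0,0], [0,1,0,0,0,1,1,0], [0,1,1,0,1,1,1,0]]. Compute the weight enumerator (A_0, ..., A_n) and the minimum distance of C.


Weight distribution: A_0 = 1, A_2 = 3, A_3 = 4, A_4 = 3, A_5 = 4, A_6 = 1. Minimum distance d = 2.

Enumerate all 2^4 = 16 messages m ∈ F_2^4.
For each, compute codeword c = mG in F_2^8, then tally its weight.
  m = 0000 → c = 00000000, weight = 0.
  m = 1000 → c = 11011000, weight = 4.
  m = 0100 → c = 00001100, weight = 2.
  m = 1100 → c = 11010100, weight = 4.
  m = 0010 → c = 01000110, weight = 3.
  m = 1010 → c = 10011110, weight = 5.
  m = 0110 → c = 01001010, weight = 3.
  m = 1110 → c = 10010010, weight = 3.
  m = 0001 → c = 01101110, weight = 5.
  m = 1001 → c = 10110110, weight = 5.
  m = 0101 → c = 01100010, weight = 3.
  m = 1101 → c = 10111010, weight = 5.
  m = 0011 → c = 00101000, weight = 2.
  m = 1011 → c = 11110000, weight = 4.
  m = 0111 → c = 00100100, weight = 2.
  m = 1111 → c = 11111100, weight = 6.
Tally weights:
  weight 0: 1 codewords.
  weight 2: 3 codewords.
  weight 3: 4 codewords.
  weight 4: 3 codewords.
  weight 5: 4 codewords.
  weight 6: 1 codewords.
Minimum distance d = smallest w > 0 with A_w > 0 = 2.
Sanity: Σ A_w = 16 = 2^4 = 16 ✓.


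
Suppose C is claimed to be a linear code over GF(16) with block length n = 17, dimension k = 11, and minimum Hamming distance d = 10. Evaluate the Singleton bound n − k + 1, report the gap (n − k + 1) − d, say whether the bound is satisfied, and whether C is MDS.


Singleton RHS = n − k + 1 = 7, slack = -3, bound violated (no such code; not MDS).

Singleton bound: d ≤ n − k + 1.
Here n = 17, k = 11, so n − k + 1 = 7.
Given d = 10, check d ≤ 7: NO.
Slack = (n − k + 1) − d = -3.
The slack is negative: d = 10 exceeds n − k + 1 = 7 by 3, so the Singleton bound is violated and no linear [17, 11, 10]_16 code can exist. In particular it is not MDS (MDS requires d = n − k + 1 exactly).
Description: the claimed parameters are [17, 11, 10]_16; such a code would be impossible (violates the Singleton bound).


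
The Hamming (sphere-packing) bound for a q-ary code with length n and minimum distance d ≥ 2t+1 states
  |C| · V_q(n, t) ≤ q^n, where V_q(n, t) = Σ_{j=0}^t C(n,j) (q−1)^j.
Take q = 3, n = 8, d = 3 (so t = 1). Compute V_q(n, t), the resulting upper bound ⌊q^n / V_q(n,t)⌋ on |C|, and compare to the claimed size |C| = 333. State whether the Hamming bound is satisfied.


V_q(n, t) = 17, q^n = 6561, Hamming bound = 385, |C| = 333 ≤ bound (satisfied).

Step 1: Compute V_q(n, t) = Σ_{j=0}^1 C(n, j) (q−1)^j.
  j = 0: C(8,0)·(2)^0 = 1·1 = 1.
  j = 1: C(8,1)·(2)^1 = 8·2 = 16.
  V_q(n, t) = 1 + 16 = 17.
Step 2: q^n = 3^8 = 6561.
Step 3: Hamming bound ⌊q^n / V_q(n,t)⌋ = ⌊6561/17⌋ = 385.
Step 4: Compare |C| = 333 to 385: satisfied.
The claimed |C| lies below the Hamming bound.


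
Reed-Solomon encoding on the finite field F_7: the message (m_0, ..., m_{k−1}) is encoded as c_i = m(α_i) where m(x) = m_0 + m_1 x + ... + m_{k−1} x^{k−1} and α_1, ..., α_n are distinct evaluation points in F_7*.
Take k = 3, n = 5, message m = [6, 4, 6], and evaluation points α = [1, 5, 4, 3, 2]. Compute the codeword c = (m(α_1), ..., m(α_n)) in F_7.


c = [2, 1, 6, 2, 3]

Message polynomial: m(x) = 6 + 4·x + 6·x^2 (mod 7).
For each evaluation point α_i, compute m(α_i) mod 7:
  α_1 = 1: Horner steps 6 → 3 → 2, so m(1) = 2.
  α_2 = 5: Horner steps 6 → 6 → 1, so m(5) = 1.
  α_3 = 4: Horner steps 6 → 0 → 6, so m(4) = 6.
  α_4 = 3: Horner steps 6 → 1 → 2, so m(3) = 2.
  α_5 = 2: Horner steps 6 → 2 → 3, so m(2) = 3.
Codeword c = [2, 1, 6, 2, 3] ∈ F_7^5.


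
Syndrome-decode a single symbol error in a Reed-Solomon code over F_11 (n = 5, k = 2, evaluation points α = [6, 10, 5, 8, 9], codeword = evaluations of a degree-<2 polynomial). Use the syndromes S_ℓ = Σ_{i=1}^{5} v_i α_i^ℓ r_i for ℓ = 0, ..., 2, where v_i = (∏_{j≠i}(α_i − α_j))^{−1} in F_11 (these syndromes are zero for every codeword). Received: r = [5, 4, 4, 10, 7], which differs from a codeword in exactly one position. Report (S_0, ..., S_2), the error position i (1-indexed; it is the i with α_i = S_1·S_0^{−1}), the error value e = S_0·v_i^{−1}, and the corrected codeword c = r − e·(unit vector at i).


S = (8, 7, 2), error at position 3, error magnitude e = 7, c = [5, 4, 8, 10, 7].

Step 1: column multipliers v_i = (∏_{j≠i}(α_i − α_j))^{−1} mod 11.
  i = 1 (α = 6): (6−10)(6−5)(6−8)(6−9) = (−4)·1·(−2)·(−3) = −24 ≡ 9, so v_1 = 9^{−1} = 5 (mod 11).
  i = 2 (α = 10): (10−6)(10−5)(10−8)(10−9) = 4·5·2·1 = 40 ≡ 7, so v_2 = 7^{−1} = 8 (mod 11).
  i = 3 (α = 5): (5−6)(5−10)(5−8)(5−9) = (−1)·(−5)·(−3)·(−4) = 60 ≡ 5, so v_3 = 5^{−1} = 9 (mod 11).
  i = 4 (α = 8): (8−6)(8−10)(8−5)(8−9) = 2·(−2)·3·(−1) = 12 ≡ 1, so v_4 = 1^{−1} = 1 (mod 11).
  i = 5 (α = 9): (9−6)(9−10)(9−5)(9−8) = 3·(−1)·4·1 = −12 ≡ 10, so v_5 = 10^{−1} = 10 (mod 11).
  v = [5, 8, 9, 1, 10].
Step 2: syndromes of r = [5, 4, 4, 10, 7] (all sums mod 11).
  S_0 = Σ v_i r_i = 5·5 + 8·4 + 9·4 + 1·10 + 10·7 = 173 ≡ 8.
  S_1 = Σ v_i α_i r_i = 5·6·5 + 8·10·4 + 9·5·4 + 1·8·10 + 10·9·7 = 1360 ≡ 7.
  α_i^2 mod 11 = [3, 1, 3, 9, 4].
  S_2 = Σ v_i α_i^2 r_i = 5·3·5 + 8·1·4 + 9·3·4 + 1·9·10 + 10·4·7 = 585 ≡ 2.
  S = (8, 7, 2) ≠ 0, so r is not a codeword (an error is present).
Step 3: locate the error. For a single error e at position i, S_ℓ = v_i·e·α_i^ℓ, so α_err = S_1/S_0.
  S_0^{−1} = 8^{−1} = 7 (mod 11), so α_err = 7·7 = 49 ≡ 5 = α_3. Error position i = 3.
  Consistency check: S_2/S_1 = 2·8 = 16 ≡ 5 = α_err ✓ (single-error assumption holds).
Step 4: error magnitude e = S_0/v_3 = S_0·∏_{j≠3}(α_3 − α_j) = 8·5 = 40 ≡ 7 (mod 11).
Step 5: correct position 3: c_3 = r_3 − e = 4 − 7 ≡ 8 (mod 11). Hence c = [5, 4, 8, 10, 7].
  Check: interpolating c through the α_i gives m(x) = 1 + 8·x (degree < 2) with m(α_i) = c_i for every i, so c is indeed a codeword.


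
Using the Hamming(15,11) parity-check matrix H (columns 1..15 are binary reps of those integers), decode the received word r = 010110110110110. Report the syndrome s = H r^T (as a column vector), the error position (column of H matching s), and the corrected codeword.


s = (1, 1, 1, 0)^T, error position = 14, corrected codeword c = 010110110110100

Compute s = H r^T mod 2 one row at a time:
  s_1 = 1 + 0 + 1 + 1 + 0 + 1 + 1 + 0 = 5 ≡ 1 (mod 2).
  s_2 = 1 + 1 + 0 + 1 + 0 + 1 + 1 + 0 = 5 ≡ 1 (mod 2).
  s_3 = 1 + 0 + 0 + 1 + 1 + 1 + 1 + 0 = 5 ≡ 1 (mod 2).
  s_4 = 0 + 0 + 1 + 1 + 0 + 1 + 1 + 0 = 4 ≡ 0 (mod 2).
s = (1, 1, 1, 0)^T — this equals column 14 of H (binary 1110), so error is at position 14.
Correct: flip bit 14 of r = 010110110110110 to get c = 010110110110100.


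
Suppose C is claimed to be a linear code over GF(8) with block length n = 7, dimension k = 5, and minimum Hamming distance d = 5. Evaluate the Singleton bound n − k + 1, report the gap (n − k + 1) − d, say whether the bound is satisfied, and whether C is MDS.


Singleton RHS = n − k + 1 = 3, slack = -2, bound violated (no such code; not MDS).

Singleton bound: d ≤ n − k + 1.
Here n = 7, k = 5, so n − k + 1 = 3.
Given d = 5, check d ≤ 3: NO.
Slack = (n − k + 1) − d = -2.
The slack is negative: d = 5 exceeds n − k + 1 = 3 by 2, so the Singleton bound is violated and no linear [7, 5, 5]_8 code can exist. In particular it is not MDS (MDS requires d = n − k + 1 exactly).
Description: the claimed parameters are [7, 5, 5]_8; such a code would be impossible (violates the Singleton bound).


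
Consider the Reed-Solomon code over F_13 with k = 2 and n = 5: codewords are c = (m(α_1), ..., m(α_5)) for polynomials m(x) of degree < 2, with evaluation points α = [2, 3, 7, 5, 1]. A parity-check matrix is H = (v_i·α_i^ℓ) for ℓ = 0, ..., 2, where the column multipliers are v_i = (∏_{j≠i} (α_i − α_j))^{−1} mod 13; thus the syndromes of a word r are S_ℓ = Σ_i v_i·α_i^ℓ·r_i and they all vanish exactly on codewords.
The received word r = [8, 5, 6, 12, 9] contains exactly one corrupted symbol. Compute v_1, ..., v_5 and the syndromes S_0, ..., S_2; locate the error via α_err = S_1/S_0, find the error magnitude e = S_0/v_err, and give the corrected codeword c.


S = (7, 7, 7), error at position 5, error magnitude e = 11, c = [8, 5, 6, 12, 11].

Step 1: column multipliers v_i = (∏_{j≠i}(α_i − α_j))^{−1} mod 13.
  i = 1 (α = 2): (2−3)(2−7)(2−5)(2−1) = (−1)·(−5)·(−3)·1 = −15 ≡ 11, so v_1 = 11^{−1} = 6 (mod 13).
  i = 2 (α = 3): (3−2)(3−7)(3−5)(3−1) = 1·(−4)·(−2)·2 = 16 ≡ 3, so v_2 = 3^{−1} = 9 (mod 13).
  i = 3 (α = 7): (7−2)(7−3)(7−5)(7−1) = 5·4·2·6 = 240 ≡ 6, so v_3 = 6^{−1} = 11 (mod 13).
  i = 4 (α = 5): (5−2)(5−3)(5−7)(5−1) = 3·2·(−2)·4 = −48 ≡ 4, so v_4 = 4^{−1} = 10 (mod 13).
  i = 5 (α = 1): (1−2)(1−3)(1−7)(1−5) = (−1)·(−2)·(−6)·(−4) = 48 ≡ 9, so v_5 = 9^{−1} = 3 (mod 13).
  v = [6, 9, 11, 10, 3].
Step 2: syndromes of r = [8, 5, 6, 12, 9] (all sums mod 13).
  S_0 = Σ v_i r_i = 6·8 + 9·5 + 11·6 + 10·12 + 3·9 = 306 ≡ 7.
  S_1 = Σ v_i α_i r_i = 6·2·8 + 9·3·5 + 11·7·6 + 10·5·12 + 3·1·9 = 1320 ≡ 7.
  α_i^2 mod 13 = [4, 9, 10, 12, 1].
  S_2 = Σ v_i α_i^2 r_i = 6·4·8 + 9·9·5 + 11·10·6 + 10·12·12 + 3·1·9 = 2724 ≡ 7.
  S = (7, 7, 7) ≠ 0, so r is not a codeword (an error is present).
Step 3: locate the error. For a single error e at position i, S_ℓ = v_i·e·α_i^ℓ, so α_err = S_1/S_0.
  S_0^{−1} = 7^{−1} = 2 (mod 13), so α_err = 7·2 = 14 ≡ 1 = α_5. Error position i = 5.
  Consistency check: S_2/S_1 = 7·2 = 14 ≡ 1 = α_err ✓ (single-error assumption holds).
Step 4: error magnitude e = S_0/v_5 = S_0·∏_{j≠5}(α_5 − α_j) = 7·9 = 63 ≡ 11 (mod 13).
Step 5: correct position 5: c_5 = r_5 − e = 9 − 11 ≡ 11 (mod 13). Hence c = [8, 5, 6, 12, 11].
  Check: interpolating c through the α_i gives m(x) = 1 + 10·x (degree < 2) with m(α_i) = c_i for every i, so c is indeed a codeword.


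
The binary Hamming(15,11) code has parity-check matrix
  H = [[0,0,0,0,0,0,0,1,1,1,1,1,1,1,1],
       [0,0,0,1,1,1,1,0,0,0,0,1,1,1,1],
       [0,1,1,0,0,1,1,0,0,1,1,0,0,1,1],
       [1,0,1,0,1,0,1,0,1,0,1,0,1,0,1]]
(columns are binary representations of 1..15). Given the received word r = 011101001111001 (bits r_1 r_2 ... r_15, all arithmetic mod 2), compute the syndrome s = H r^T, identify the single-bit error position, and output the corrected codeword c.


s = (1, 0, 0, 0)^T, error position = 8, corrected codeword c = 011101011111001

Compute s = H r^T mod 2 one row at a time:
  s_1 = 0 + 1 + 1 + 1 + 1 + 0 + 0 + 1 = 5 ≡ 1 (mod 2).
  s_2 = 1 + 0 + 1 + 0 + 1 + 0 + 0 + 1 = 4 ≡ 0 (mod 2).
  s_3 = 1 + 1 + 1 + 0 + 1 + 1 + 0 + 1 = 6 ≡ 0 (mod 2).
  s_4 = 0 + 1 + 0 + 0 + 1 + 1 + 0 + 1 = 4 ≡ 0 (mod 2).
s = (1, 0, 0, 0)^T — this equals column 8 of H (binary 1000), so error is at position 8.
Correct: flip bit 8 of r = 011101001111001 to get c = 011101011111001.


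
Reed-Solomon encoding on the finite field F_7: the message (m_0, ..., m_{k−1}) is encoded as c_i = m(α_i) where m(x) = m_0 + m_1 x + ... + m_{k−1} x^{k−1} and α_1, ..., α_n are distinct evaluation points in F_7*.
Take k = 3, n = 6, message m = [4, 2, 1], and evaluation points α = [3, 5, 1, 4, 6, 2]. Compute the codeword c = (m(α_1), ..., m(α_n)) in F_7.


c = [5, 4, 0, 0, 3, 5]

Message polynomial: m(x) = 4 + 2·x + 1·x^2 (mod 7).
For each evaluation point α_i, compute m(α_i) mod 7:
  α_1 = 3: Horner steps 1 → 5 → 5, so m(3) = 5.
  α_2 = 5: Horner steps 1 → 0 → 4, so m(5) = 4.
  α_3 = 1: Horner steps 1 → 3 → 0, so m(1) = 0.
  α_4 = 4: Horner steps 1 → 6 → 0, so m(4) = 0.
  α_5 = 6: Horner steps 1 → 1 → 3, so m(6) = 3.
  α_6 = 2: Horner steps 1 → 4 → 5, so m(2) = 5.
Codeword c = [5, 4, 0, 0, 3, 5] ∈ F_7^6.


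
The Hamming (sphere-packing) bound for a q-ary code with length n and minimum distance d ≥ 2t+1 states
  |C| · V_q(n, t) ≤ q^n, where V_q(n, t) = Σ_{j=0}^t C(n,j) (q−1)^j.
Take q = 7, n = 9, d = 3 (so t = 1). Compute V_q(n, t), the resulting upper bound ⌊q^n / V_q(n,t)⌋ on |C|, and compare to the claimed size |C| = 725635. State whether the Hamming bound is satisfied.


V_q(n, t) = 55, q^n = 40353607, Hamming bound = 733701, |C| = 725635 ≤ bound (satisfied).

Step 1: Compute V_q(n, t) = Σ_{j=0}^1 C(n, j) (q−1)^j.
  j = 0: C(9,0)·(6)^0 = 1·1 = 1.
  j = 1: C(9,1)·(6)^1 = 9·6 = 54.
  V_q(n, t) = 1 + 54 = 55.
Step 2: q^n = 7^9 = 40353607.
Step 3: Hamming bound ⌊q^n / V_q(n,t)⌋ = ⌊40353607/55⌋ = 733701.
Step 4: Compare |C| = 725635 to 733701: satisfied.
The claimed |C| lies below the Hamming bound.


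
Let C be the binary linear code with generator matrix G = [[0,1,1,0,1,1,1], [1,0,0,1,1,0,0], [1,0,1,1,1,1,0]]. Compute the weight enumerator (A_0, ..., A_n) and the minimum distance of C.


Weight distribution: A_0 = 1, A_2 = 1, A_3 = 2, A_4 = 1, A_5 = 2, A_6 = 1. Minimum distance d = 2.

Enumerate all 2^3 = 8 messages m ∈ F_2^3.
For each, compute codeword c = mG in F_2^7, then tally its weight.
  m = 000 → c = 0000000, weight = 0.
  m = 100 → c = 0110111, weight = 5.
  m = 010 → c = 1001100, weight = 3.
  m = 110 → c = 1111011, weight = 6.
  m = 001 → c = 1011110, weight = 5.
  m = 101 → c = 1101001, weight = 4.
  m = 011 → c = 0010010, weight = 2.
  m = 111 → c = 0100101, weight = 3.
Tally weights:
  weight 0: 1 codewords.
  weight 2: 1 codewords.
  weight 3: 2 codewords.
  weight 4: 1 codewords.
  weight 5: 2 codewords.
  weight 6: 1 codewords.
Minimum distance d = smallest w > 0 with A_w > 0 = 2.
Sanity: Σ A_w = 8 = 2^3 = 8 ✓.


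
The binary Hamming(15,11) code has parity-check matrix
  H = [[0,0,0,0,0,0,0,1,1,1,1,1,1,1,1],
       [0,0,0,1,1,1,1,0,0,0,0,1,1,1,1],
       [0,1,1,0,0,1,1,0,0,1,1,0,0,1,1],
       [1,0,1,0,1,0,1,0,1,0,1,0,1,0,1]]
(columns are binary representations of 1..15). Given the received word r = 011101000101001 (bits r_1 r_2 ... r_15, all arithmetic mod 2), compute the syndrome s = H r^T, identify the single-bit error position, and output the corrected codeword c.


s = (1, 0, 1, 0)^T, error position = 10, corrected codeword c = 011101000001001

Compute s = H r^T mod 2 one row at a time:
  s_1 = 0 + 0 + 1 + 0 + 1 + 0 + 0 + 1 = 3 ≡ 1 (mod 2).
  s_2 = 1 + 0 + 1 + 0 + 1 + 0 + 0 + 1 = 4 ≡ 0 (mod 2).
  s_3 = 1 + 1 + 1 + 0 + 1 + 0 + 0 + 1 = 5 ≡ 1 (mod 2).
  s_4 = 0 + 1 + 0 + 0 + 0 + 0 + 0 + 1 = 2 ≡ 0 (mod 2).
s = (1, 0, 1, 0)^T — this equals column 10 of H (binary 1010), so error is at position 10.
Correct: flip bit 10 of r = 011101000101001 to get c = 011101000001001.


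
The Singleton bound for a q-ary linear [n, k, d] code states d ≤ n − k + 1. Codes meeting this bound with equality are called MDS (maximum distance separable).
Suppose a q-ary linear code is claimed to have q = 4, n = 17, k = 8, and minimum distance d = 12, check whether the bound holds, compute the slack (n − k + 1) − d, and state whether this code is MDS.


Singleton RHS = n − k + 1 = 10, slack = -2, bound violated (no such code; not MDS).

Singleton bound: d ≤ n − k + 1.
Here n = 17, k = 8, so n − k + 1 = 10.
Given d = 12, check d ≤ 10: NO.
Slack = (n − k + 1) − d = -2.
The slack is negative: d = 12 exceeds n − k + 1 = 10 by 2, so the Singleton bound is violated and no linear [17, 8, 12]_4 code can exist. In particular it is not MDS (MDS requires d = n − k + 1 exactly).
Description: the claimed parameters are [17, 8, 12]_4; such a code would be impossible (violates the Singleton bound).
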